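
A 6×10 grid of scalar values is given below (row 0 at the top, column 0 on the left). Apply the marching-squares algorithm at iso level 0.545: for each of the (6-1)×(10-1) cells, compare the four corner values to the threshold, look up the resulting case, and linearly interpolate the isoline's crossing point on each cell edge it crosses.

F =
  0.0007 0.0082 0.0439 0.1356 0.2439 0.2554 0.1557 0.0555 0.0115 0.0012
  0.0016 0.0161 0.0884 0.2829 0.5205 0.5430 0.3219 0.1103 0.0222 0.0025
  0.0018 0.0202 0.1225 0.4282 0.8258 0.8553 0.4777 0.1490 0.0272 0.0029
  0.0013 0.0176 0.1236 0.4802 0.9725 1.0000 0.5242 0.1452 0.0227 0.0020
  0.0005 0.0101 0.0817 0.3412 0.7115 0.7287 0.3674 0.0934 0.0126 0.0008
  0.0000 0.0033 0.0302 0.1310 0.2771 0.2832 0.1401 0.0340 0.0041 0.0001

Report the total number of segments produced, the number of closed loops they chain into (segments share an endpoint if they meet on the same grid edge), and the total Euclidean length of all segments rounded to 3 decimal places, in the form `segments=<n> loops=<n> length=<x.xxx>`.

segments=10 loops=1 length=9.900

cell (1,3): code 0100 → (1.080,4.000)–(2.000,3.294)
cell (1,4): code 1100 → (1.006,5.000)–(1.080,4.000)
cell (1,5): code 1000 → (2.000,5.822)–(1.006,5.000)
cell (2,3): code 0110 → (2.000,3.294)–(3.000,3.132)
cell (2,5): code 1001 → (3.000,5.956)–(2.000,5.822)
cell (3,3): code 0110 → (3.000,3.132)–(4.000,3.550)
cell (3,5): code 1001 → (4.000,5.508)–(3.000,5.956)
cell (4,3): code 0010 → (4.000,3.550)–(4.383,4.000)
cell (4,4): code 0011 → (4.383,4.000)–(4.412,5.000)
cell (4,5): code 0001 → (4.412,5.000)–(4.000,5.508)
total: 10 segments, chained into 1 closed loop(s), length Σ = 9.899518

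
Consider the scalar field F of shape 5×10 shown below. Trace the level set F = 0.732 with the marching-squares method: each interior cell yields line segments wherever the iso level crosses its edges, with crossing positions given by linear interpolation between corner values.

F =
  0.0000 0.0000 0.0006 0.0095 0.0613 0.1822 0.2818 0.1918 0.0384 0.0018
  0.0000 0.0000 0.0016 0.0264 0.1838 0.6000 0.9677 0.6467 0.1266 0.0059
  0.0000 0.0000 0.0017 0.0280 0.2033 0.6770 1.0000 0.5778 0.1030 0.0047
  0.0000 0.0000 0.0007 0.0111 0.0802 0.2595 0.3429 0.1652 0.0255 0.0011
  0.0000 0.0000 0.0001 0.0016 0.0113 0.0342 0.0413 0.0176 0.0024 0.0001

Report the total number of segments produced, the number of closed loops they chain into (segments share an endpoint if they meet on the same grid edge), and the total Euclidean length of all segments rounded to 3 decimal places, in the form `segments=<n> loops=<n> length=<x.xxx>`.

segments=6 loops=1 length=5.240

cell (0,5): code 0100 → (0.656,6.000)–(1.000,5.359)
cell (0,6): code 1000 → (1.000,6.734)–(0.656,6.000)
cell (1,5): code 0110 → (1.000,5.359)–(2.000,5.170)
cell (1,6): code 1001 → (2.000,6.635)–(1.000,6.734)
cell (2,5): code 0010 → (2.000,5.170)–(2.408,6.000)
cell (2,6): code 0001 → (2.408,6.000)–(2.000,6.635)
total: 6 segments, chained into 1 closed loop(s), length Σ = 5.239648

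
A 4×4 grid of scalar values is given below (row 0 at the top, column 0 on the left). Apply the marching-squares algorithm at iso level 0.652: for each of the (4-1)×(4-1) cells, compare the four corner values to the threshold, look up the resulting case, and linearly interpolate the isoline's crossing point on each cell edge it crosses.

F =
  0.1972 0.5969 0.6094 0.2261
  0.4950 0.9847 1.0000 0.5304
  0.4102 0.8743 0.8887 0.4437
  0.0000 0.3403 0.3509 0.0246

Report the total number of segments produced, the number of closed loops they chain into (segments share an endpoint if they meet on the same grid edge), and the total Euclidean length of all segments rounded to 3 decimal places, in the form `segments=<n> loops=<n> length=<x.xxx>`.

segments=8 loops=1 length=7.621

cell (0,0): code 0100 → (0.142,1.000)–(1.000,0.321)
cell (0,1): code 1100 → (0.109,2.000)–(0.142,1.000)
cell (0,2): code 1000 → (1.000,2.741)–(0.109,2.000)
cell (1,0): code 0110 → (1.000,0.321)–(2.000,0.521)
cell (1,2): code 1001 → (2.000,2.532)–(1.000,2.741)
cell (2,0): code 0010 → (2.000,0.521)–(2.416,1.000)
cell (2,1): code 0011 → (2.416,1.000)–(2.440,2.000)
cell (2,2): code 0001 → (2.440,2.000)–(2.000,2.532)
total: 8 segments, chained into 1 closed loop(s), length Σ = 7.620550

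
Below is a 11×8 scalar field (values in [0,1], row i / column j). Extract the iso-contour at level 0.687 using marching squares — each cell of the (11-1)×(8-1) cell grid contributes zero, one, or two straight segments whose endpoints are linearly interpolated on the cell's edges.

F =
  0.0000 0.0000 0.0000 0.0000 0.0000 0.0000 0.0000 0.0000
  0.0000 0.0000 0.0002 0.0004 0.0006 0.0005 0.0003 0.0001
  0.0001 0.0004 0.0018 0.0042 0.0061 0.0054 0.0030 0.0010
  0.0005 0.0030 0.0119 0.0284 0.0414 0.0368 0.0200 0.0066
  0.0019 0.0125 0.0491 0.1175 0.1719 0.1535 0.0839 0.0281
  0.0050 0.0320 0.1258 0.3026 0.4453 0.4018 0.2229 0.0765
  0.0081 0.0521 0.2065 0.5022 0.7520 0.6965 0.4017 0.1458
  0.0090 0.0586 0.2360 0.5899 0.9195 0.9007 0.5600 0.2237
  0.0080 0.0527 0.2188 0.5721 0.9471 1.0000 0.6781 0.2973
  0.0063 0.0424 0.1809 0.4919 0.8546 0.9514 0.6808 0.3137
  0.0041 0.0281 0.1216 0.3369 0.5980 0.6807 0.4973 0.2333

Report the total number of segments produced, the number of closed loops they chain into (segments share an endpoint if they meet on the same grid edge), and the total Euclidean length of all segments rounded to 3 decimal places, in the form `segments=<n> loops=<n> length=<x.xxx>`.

cell (5,3): code 0100 → (5.788,4.000)–(6.000,3.740)
cell (5,4): code 1100 → (5.968,5.000)–(5.788,4.000)
cell (5,5): code 1000 → (6.000,5.032)–(5.968,5.000)
cell (6,3): code 0110 → (6.000,3.740)–(7.000,3.295)
cell (6,5): code 1001 → (7.000,5.627)–(6.000,5.032)
cell (7,3): code 0110 → (7.000,3.295)–(8.000,3.306)
cell (7,5): code 1001 → (8.000,5.972)–(7.000,5.627)
cell (8,3): code 0110 → (8.000,3.306)–(9.000,3.538)
cell (8,5): code 1001 → (9.000,5.977)–(8.000,5.972)
cell (9,3): code 0010 → (9.000,3.538)–(9.653,4.000)
cell (9,4): code 0011 → (9.653,4.000)–(9.977,5.000)
cell (9,5): code 0001 → (9.977,5.000)–(9.000,5.977)
total: 12 segments, chained into 1 closed loop(s), length Σ = 10.972544

segments=12 loops=1 length=10.973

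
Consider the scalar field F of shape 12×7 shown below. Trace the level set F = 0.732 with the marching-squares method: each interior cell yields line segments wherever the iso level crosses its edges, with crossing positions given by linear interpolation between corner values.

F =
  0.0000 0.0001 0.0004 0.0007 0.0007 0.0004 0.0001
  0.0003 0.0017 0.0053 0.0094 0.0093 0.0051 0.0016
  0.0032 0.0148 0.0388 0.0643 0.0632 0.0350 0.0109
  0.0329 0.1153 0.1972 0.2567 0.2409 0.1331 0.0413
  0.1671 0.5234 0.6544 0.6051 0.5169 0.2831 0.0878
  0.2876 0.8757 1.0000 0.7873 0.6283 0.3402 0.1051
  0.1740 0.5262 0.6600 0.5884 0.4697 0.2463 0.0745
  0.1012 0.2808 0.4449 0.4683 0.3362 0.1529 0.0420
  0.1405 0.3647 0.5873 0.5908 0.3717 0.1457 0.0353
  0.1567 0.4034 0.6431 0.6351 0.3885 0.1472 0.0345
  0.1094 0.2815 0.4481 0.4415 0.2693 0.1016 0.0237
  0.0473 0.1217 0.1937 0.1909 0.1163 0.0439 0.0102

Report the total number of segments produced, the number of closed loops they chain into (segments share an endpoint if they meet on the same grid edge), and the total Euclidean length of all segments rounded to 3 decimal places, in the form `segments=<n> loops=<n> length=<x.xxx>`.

segments=8 loops=1 length=6.223

cell (4,0): code 0100 → (4.592,1.000)–(5.000,0.756)
cell (4,1): code 1100 → (4.225,2.000)–(4.592,1.000)
cell (4,2): code 1100 → (4.696,3.000)–(4.225,2.000)
cell (4,3): code 1000 → (5.000,3.348)–(4.696,3.000)
cell (5,0): code 0010 → (5.000,0.756)–(5.411,1.000)
cell (5,1): code 0011 → (5.411,1.000)–(5.788,2.000)
cell (5,2): code 0011 → (5.788,2.000)–(5.278,3.000)
cell (5,3): code 0001 → (5.278,3.000)–(5.000,3.348)
total: 8 segments, chained into 1 closed loop(s), length Σ = 6.223199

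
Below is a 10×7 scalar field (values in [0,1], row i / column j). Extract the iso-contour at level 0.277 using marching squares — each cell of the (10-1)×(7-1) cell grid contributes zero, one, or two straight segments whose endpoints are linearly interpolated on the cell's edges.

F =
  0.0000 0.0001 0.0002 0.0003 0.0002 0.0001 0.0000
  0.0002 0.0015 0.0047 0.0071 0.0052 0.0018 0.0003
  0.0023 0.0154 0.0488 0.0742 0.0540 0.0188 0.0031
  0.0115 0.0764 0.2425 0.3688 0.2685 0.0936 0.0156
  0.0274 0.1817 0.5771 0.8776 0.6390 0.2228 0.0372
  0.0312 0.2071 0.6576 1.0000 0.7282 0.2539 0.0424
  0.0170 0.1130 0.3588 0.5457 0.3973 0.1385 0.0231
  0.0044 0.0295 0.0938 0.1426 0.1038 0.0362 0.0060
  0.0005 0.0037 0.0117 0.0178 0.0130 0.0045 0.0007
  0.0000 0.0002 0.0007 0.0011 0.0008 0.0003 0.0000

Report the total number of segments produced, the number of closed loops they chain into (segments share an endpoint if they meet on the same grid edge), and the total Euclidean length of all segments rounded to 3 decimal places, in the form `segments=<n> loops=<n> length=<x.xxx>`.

cell (2,2): code 0100 → (2.688,3.000)–(3.000,2.273)
cell (2,3): code 1000 → (3.000,3.915)–(2.688,3.000)
cell (3,1): code 0100 → (3.103,2.000)–(4.000,1.241)
cell (3,2): code 1110 → (3.000,2.273)–(3.103,2.000)
cell (3,3): code 1101 → (3.023,4.000)–(3.000,3.915)
cell (3,4): code 1000 → (4.000,4.870)–(3.023,4.000)
cell (4,1): code 0110 → (4.000,1.241)–(5.000,1.155)
cell (4,4): code 1001 → (5.000,4.951)–(4.000,4.870)
cell (5,1): code 0110 → (5.000,1.155)–(6.000,1.667)
cell (5,4): code 1001 → (6.000,4.465)–(5.000,4.951)
cell (6,1): code 0010 → (6.000,1.667)–(6.309,2.000)
cell (6,2): code 0011 → (6.309,2.000)–(6.667,3.000)
cell (6,3): code 0011 → (6.667,3.000)–(6.410,4.000)
cell (6,4): code 0001 → (6.410,4.000)–(6.000,4.465)
total: 14 segments, chained into 1 closed loop(s), length Σ = 12.031177

segments=14 loops=1 length=12.031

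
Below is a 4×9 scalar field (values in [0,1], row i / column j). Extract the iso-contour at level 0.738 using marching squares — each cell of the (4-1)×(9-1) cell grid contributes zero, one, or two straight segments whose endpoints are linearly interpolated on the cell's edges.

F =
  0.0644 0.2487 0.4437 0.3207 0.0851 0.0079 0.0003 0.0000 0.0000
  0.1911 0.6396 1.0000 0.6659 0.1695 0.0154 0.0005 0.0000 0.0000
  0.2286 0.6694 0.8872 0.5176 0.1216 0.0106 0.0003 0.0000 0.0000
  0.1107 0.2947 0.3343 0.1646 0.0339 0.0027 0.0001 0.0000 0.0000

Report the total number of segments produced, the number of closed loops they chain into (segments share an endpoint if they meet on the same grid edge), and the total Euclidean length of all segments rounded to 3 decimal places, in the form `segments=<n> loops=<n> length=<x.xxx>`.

segments=6 loops=1 length=5.074

cell (0,1): code 0100 → (0.529,2.000)–(1.000,1.273)
cell (0,2): code 1000 → (1.000,2.784)–(0.529,2.000)
cell (1,1): code 0110 → (1.000,1.273)–(2.000,1.315)
cell (1,2): code 1001 → (2.000,2.404)–(1.000,2.784)
cell (2,1): code 0010 → (2.000,1.315)–(2.270,2.000)
cell (2,2): code 0001 → (2.270,2.000)–(2.000,2.404)
total: 6 segments, chained into 1 closed loop(s), length Σ = 5.073615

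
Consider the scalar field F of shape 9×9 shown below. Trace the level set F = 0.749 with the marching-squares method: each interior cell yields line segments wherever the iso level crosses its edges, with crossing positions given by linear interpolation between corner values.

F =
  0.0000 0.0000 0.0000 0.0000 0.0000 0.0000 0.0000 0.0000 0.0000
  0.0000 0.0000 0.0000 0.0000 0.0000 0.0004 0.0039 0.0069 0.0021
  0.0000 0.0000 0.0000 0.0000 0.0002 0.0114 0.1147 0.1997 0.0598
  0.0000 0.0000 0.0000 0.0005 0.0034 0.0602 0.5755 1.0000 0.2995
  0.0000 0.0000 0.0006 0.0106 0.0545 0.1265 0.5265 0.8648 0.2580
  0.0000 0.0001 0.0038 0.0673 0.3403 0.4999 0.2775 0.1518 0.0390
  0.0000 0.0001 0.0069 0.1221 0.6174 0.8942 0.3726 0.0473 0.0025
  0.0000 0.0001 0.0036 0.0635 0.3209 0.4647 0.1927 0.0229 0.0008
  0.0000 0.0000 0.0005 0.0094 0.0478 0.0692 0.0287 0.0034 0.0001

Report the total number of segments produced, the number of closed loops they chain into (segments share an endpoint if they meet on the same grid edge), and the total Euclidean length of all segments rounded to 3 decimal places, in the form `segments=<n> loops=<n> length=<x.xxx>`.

cell (2,6): code 0100 → (2.686,7.000)–(3.000,6.409)
cell (2,7): code 1000 → (3.000,7.358)–(2.686,7.000)
cell (3,6): code 0110 → (3.000,6.409)–(4.000,6.658)
cell (3,7): code 1001 → (4.000,7.191)–(3.000,7.358)
cell (4,6): code 0010 → (4.000,6.658)–(4.162,7.000)
cell (4,7): code 0001 → (4.162,7.000)–(4.000,7.191)
cell (5,4): code 0100 → (5.632,5.000)–(6.000,4.475)
cell (5,5): code 1000 → (6.000,5.278)–(5.632,5.000)
cell (6,4): code 0010 → (6.000,4.475)–(6.338,5.000)
cell (6,5): code 0001 → (6.338,5.000)–(6.000,5.278)
total: 10 segments, chained into 2 closed loop(s), length Σ = 5.983969

segments=10 loops=2 length=5.984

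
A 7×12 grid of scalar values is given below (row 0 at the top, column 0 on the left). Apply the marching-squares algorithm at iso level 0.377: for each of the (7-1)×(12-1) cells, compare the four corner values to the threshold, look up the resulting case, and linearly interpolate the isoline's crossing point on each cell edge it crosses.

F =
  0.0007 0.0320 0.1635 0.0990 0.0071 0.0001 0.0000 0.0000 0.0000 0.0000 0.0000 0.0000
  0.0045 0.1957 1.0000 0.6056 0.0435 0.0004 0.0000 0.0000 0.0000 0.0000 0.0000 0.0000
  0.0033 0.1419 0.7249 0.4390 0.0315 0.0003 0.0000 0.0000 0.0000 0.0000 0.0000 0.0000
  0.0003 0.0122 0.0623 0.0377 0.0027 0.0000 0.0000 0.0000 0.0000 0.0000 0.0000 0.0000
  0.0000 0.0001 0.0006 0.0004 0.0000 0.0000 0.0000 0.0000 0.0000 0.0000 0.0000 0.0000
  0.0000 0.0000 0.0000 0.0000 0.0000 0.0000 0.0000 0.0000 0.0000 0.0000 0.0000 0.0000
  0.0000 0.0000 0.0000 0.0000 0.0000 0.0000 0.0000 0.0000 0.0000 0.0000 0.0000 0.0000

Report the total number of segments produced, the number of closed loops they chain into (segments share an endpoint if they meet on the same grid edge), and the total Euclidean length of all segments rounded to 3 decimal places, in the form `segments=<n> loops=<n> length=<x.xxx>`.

segments=8 loops=1 length=6.850

cell (0,1): code 0100 → (0.255,2.000)–(1.000,1.225)
cell (0,2): code 1100 → (0.549,3.000)–(0.255,2.000)
cell (0,3): code 1000 → (1.000,3.407)–(0.549,3.000)
cell (1,1): code 0110 → (1.000,1.225)–(2.000,1.403)
cell (1,3): code 1001 → (2.000,3.152)–(1.000,3.407)
cell (2,1): code 0010 → (2.000,1.403)–(2.525,2.000)
cell (2,2): code 0011 → (2.525,2.000)–(2.154,3.000)
cell (2,3): code 0001 → (2.154,3.000)–(2.000,3.152)
total: 8 segments, chained into 1 closed loop(s), length Σ = 6.849921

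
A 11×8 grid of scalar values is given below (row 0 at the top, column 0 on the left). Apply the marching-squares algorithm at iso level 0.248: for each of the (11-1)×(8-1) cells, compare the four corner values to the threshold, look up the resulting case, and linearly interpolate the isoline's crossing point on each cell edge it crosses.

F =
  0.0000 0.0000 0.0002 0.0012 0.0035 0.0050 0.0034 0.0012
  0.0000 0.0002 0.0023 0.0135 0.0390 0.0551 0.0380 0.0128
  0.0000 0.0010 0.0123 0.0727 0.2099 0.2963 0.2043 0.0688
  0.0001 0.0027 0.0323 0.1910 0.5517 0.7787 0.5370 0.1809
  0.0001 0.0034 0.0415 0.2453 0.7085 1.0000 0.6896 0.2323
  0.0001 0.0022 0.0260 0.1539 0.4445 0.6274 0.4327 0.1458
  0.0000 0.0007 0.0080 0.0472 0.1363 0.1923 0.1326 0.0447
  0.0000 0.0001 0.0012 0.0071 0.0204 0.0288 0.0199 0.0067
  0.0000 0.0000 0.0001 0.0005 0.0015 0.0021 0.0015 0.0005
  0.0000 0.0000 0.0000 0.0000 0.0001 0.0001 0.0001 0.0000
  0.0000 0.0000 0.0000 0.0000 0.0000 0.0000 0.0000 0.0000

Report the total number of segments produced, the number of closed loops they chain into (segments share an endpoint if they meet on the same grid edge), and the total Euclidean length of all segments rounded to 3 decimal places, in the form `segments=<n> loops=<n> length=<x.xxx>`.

segments=14 loops=1 length=12.519

cell (1,4): code 0100 → (1.800,5.000)–(2.000,4.441)
cell (1,5): code 1000 → (2.000,5.525)–(1.800,5.000)
cell (2,3): code 0100 → (2.111,4.000)–(3.000,3.158)
cell (2,4): code 1110 → (2.000,4.441)–(2.111,4.000)
cell (2,5): code 1101 → (2.131,6.000)–(2.000,5.525)
cell (2,6): code 1000 → (3.000,6.812)–(2.131,6.000)
cell (3,3): code 0110 → (3.000,3.158)–(4.000,3.006)
cell (3,6): code 1001 → (4.000,6.966)–(3.000,6.812)
cell (4,3): code 0110 → (4.000,3.006)–(5.000,3.324)
cell (4,6): code 1001 → (5.000,6.644)–(4.000,6.966)
cell (5,3): code 0010 → (5.000,3.324)–(5.638,4.000)
cell (5,4): code 0011 → (5.638,4.000)–(5.872,5.000)
cell (5,5): code 0011 → (5.872,5.000)–(5.615,6.000)
cell (5,6): code 0001 → (5.615,6.000)–(5.000,6.644)
total: 14 segments, chained into 1 closed loop(s), length Σ = 12.518934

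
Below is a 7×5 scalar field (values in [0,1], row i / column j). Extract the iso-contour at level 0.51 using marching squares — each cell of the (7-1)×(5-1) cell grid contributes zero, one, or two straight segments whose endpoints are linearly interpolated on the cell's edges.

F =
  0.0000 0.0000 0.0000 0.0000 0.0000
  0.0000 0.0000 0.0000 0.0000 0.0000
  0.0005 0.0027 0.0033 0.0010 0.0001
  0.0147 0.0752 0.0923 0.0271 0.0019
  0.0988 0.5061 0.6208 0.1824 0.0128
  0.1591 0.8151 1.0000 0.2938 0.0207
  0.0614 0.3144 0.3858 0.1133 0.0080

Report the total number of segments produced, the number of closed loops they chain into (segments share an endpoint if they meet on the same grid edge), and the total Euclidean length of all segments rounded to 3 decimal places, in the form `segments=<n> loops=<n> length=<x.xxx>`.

cell (3,1): code 0100 → (3.790,2.000)–(4.000,1.034)
cell (3,2): code 1000 → (4.000,2.253)–(3.790,2.000)
cell (4,0): code 0100 → (4.013,1.000)–(5.000,0.535)
cell (4,1): code 1110 → (4.000,1.034)–(4.013,1.000)
cell (4,2): code 1001 → (5.000,2.694)–(4.000,2.253)
cell (5,0): code 0010 → (5.000,0.535)–(5.609,1.000)
cell (5,1): code 0011 → (5.609,1.000)–(5.798,2.000)
cell (5,2): code 0001 → (5.798,2.000)–(5.000,2.694)
total: 8 segments, chained into 1 closed loop(s), length Σ = 6.378998

segments=8 loops=1 length=6.379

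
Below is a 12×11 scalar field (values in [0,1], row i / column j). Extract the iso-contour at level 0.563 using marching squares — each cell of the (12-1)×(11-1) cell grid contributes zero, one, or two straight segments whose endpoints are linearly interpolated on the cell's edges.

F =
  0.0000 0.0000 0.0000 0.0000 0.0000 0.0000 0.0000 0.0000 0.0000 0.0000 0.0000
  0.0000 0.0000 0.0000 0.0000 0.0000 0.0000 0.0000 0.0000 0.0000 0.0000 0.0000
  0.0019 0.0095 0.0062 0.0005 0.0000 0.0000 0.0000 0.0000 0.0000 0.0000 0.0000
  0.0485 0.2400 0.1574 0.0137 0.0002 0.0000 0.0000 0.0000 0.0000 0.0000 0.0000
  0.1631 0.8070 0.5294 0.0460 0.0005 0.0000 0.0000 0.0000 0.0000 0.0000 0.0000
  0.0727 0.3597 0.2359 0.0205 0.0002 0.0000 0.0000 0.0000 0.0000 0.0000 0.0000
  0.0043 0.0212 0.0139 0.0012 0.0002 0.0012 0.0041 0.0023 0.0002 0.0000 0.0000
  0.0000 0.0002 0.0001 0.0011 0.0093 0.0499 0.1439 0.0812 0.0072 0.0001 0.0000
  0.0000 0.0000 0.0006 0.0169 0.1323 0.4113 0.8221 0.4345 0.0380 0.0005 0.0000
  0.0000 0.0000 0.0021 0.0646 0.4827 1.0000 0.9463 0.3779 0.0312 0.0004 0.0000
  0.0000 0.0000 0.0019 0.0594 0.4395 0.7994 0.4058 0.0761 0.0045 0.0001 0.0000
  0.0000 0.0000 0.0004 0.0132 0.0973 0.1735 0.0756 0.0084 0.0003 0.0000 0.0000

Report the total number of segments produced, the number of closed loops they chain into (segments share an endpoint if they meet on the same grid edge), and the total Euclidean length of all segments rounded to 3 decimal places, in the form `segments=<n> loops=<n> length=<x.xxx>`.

cell (3,0): code 0100 → (3.570,1.000)–(4.000,0.621)
cell (3,1): code 1000 → (4.000,1.879)–(3.570,1.000)
cell (4,0): code 0010 → (4.000,0.621)–(4.545,1.000)
cell (4,1): code 0001 → (4.545,1.000)–(4.000,1.879)
cell (7,5): code 0100 → (7.618,6.000)–(8.000,5.369)
cell (7,6): code 1000 → (8.000,6.668)–(7.618,6.000)
cell (8,4): code 0100 → (8.258,5.000)–(9.000,4.155)
cell (8,5): code 1110 → (8.000,5.369)–(8.258,5.000)
cell (8,6): code 1001 → (9.000,6.674)–(8.000,6.668)
cell (9,4): code 0110 → (9.000,4.155)–(10.000,4.343)
cell (9,5): code 1011 → (10.000,5.601)–(9.709,6.000)
cell (9,6): code 0001 → (9.709,6.000)–(9.000,6.674)
cell (10,4): code 0010 → (10.000,4.343)–(10.378,5.000)
cell (10,5): code 0001 → (10.378,5.000)–(10.000,5.601)
total: 14 segments, chained into 2 closed loop(s), length Σ = 11.290325

segments=14 loops=2 length=11.290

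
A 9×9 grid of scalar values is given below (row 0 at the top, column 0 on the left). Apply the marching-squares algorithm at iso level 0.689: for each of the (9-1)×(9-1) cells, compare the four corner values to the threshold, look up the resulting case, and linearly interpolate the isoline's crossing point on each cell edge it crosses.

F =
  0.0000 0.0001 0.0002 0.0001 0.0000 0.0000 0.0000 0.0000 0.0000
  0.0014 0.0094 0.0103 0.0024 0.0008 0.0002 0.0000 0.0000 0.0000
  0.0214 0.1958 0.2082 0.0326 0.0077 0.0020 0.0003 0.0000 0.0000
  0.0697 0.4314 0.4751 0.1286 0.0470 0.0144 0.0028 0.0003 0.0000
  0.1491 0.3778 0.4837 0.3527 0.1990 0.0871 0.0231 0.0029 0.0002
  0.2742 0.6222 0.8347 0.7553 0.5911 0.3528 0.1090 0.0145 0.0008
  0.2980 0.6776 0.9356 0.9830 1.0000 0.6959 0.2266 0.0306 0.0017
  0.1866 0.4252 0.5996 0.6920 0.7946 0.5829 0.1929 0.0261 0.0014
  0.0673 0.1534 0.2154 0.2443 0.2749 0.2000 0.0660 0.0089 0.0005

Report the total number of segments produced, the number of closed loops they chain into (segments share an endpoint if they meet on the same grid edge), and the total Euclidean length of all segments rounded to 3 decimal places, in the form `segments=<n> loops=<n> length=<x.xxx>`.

segments=14 loops=1 length=10.143

cell (4,1): code 0100 → (4.585,2.000)–(5.000,1.314)
cell (4,2): code 1100 → (4.835,3.000)–(4.585,2.000)
cell (4,3): code 1000 → (5.000,3.404)–(4.835,3.000)
cell (5,1): code 0110 → (5.000,1.314)–(6.000,1.044)
cell (5,3): code 1101 → (5.239,4.000)–(5.000,3.404)
cell (5,4): code 1100 → (5.980,5.000)–(5.239,4.000)
cell (5,5): code 1000 → (6.000,5.015)–(5.980,5.000)
cell (6,1): code 0010 → (6.000,1.044)–(6.734,2.000)
cell (6,2): code 0111 → (6.734,2.000)–(7.000,2.968)
cell (6,4): code 1011 → (7.000,4.499)–(6.061,5.000)
cell (6,5): code 0001 → (6.061,5.000)–(6.000,5.015)
cell (7,2): code 0010 → (7.000,2.968)–(7.007,3.000)
cell (7,3): code 0011 → (7.007,3.000)–(7.203,4.000)
cell (7,4): code 0001 → (7.203,4.000)–(7.000,4.499)
total: 14 segments, chained into 1 closed loop(s), length Σ = 10.142583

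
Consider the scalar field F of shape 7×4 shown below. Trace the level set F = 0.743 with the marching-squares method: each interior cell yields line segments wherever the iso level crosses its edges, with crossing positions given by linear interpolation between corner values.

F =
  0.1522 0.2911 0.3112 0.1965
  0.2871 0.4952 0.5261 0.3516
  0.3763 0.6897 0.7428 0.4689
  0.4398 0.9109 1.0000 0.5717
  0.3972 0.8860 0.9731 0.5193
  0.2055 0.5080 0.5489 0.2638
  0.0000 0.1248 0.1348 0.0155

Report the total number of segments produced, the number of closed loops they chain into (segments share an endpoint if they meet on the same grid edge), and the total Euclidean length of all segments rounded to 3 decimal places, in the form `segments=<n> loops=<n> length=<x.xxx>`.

segments=8 loops=1 length=7.273

cell (2,0): code 0100 → (2.241,1.000)–(3.000,0.644)
cell (2,1): code 1100 → (2.001,2.000)–(2.241,1.000)
cell (2,2): code 1000 → (3.000,2.600)–(2.001,2.000)
cell (3,0): code 0110 → (3.000,0.644)–(4.000,0.707)
cell (3,2): code 1001 → (4.000,2.507)–(3.000,2.600)
cell (4,0): code 0010 → (4.000,0.707)–(4.378,1.000)
cell (4,1): code 0011 → (4.378,1.000)–(4.542,2.000)
cell (4,2): code 0001 → (4.542,2.000)–(4.000,2.507)
total: 8 segments, chained into 1 closed loop(s), length Σ = 7.273015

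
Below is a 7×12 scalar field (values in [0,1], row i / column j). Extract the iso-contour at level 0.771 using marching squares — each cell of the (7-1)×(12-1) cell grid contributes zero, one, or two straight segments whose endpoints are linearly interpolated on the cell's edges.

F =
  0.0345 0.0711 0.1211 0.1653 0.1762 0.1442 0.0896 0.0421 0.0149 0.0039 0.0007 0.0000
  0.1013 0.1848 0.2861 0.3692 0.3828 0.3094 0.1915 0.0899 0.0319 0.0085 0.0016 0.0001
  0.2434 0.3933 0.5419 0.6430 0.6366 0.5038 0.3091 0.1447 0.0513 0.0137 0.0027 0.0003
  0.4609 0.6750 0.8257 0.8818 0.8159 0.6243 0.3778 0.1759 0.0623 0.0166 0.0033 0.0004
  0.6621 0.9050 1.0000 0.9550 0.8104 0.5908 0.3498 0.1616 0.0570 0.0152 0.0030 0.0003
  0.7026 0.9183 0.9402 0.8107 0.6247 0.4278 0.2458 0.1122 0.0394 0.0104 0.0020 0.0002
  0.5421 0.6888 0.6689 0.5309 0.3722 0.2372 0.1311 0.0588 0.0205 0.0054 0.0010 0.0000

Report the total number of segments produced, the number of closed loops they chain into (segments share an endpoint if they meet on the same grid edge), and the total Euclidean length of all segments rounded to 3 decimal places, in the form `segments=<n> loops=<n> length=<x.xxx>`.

segments=14 loops=1 length=11.081

cell (2,1): code 0100 → (2.807,2.000)–(3.000,1.637)
cell (2,2): code 1100 → (2.536,3.000)–(2.807,2.000)
cell (2,3): code 1100 → (2.750,4.000)–(2.536,3.000)
cell (2,4): code 1000 → (3.000,4.234)–(2.750,4.000)
cell (3,0): code 0100 → (3.417,1.000)–(4.000,0.448)
cell (3,1): code 1110 → (3.000,1.637)–(3.417,1.000)
cell (3,4): code 1001 → (4.000,4.179)–(3.000,4.234)
cell (4,0): code 0110 → (4.000,0.448)–(5.000,0.317)
cell (4,3): code 1011 → (5.000,3.213)–(4.212,4.000)
cell (4,4): code 0001 → (4.212,4.000)–(4.000,4.179)
cell (5,0): code 0010 → (5.000,0.317)–(5.642,1.000)
cell (5,1): code 0011 → (5.642,1.000)–(5.624,2.000)
cell (5,2): code 0011 → (5.624,2.000)–(5.142,3.000)
cell (5,3): code 0001 → (5.142,3.000)–(5.000,3.213)
total: 14 segments, chained into 1 closed loop(s), length Σ = 11.081408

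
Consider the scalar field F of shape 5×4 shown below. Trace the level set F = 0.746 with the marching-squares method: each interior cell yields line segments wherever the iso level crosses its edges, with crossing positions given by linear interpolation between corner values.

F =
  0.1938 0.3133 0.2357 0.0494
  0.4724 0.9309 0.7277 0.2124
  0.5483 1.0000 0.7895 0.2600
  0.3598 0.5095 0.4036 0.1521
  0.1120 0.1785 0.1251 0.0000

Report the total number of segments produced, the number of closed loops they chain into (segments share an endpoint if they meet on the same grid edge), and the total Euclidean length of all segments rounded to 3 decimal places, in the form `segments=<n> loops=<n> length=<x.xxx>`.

segments=8 loops=1 length=5.474

cell (0,0): code 0100 → (0.701,1.000)–(1.000,0.597)
cell (0,1): code 1000 → (1.000,1.910)–(0.701,1.000)
cell (1,0): code 0110 → (1.000,0.597)–(2.000,0.438)
cell (1,1): code 1101 → (1.296,2.000)–(1.000,1.910)
cell (1,2): code 1000 → (2.000,2.082)–(1.296,2.000)
cell (2,0): code 0010 → (2.000,0.438)–(2.518,1.000)
cell (2,1): code 0011 → (2.518,1.000)–(2.113,2.000)
cell (2,2): code 0001 → (2.113,2.000)–(2.000,2.082)
total: 8 segments, chained into 1 closed loop(s), length Σ = 5.473782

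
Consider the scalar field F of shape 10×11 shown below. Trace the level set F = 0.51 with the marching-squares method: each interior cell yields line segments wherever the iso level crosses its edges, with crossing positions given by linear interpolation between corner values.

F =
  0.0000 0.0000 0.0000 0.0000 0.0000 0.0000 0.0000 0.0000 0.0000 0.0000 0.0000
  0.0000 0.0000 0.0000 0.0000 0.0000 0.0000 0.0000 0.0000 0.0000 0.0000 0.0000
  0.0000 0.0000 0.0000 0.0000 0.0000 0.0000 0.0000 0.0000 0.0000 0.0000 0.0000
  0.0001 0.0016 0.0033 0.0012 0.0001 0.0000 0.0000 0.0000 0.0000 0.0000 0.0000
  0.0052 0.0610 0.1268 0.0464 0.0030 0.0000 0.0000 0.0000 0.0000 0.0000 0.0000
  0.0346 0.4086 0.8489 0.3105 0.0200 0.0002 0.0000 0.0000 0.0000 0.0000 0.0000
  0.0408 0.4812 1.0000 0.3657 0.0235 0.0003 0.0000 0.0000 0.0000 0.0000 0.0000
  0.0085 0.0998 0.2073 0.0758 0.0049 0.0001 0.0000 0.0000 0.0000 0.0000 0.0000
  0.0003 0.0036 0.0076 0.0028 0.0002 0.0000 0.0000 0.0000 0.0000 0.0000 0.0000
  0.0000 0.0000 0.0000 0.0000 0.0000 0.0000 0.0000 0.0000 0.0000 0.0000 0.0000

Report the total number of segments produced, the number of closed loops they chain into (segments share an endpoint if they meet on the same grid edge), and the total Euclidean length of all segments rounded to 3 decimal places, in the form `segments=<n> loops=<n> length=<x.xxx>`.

cell (4,1): code 0100 → (4.531,2.000)–(5.000,1.230)
cell (4,2): code 1000 → (5.000,2.629)–(4.531,2.000)
cell (5,1): code 0110 → (5.000,1.230)–(6.000,1.056)
cell (5,2): code 1001 → (6.000,2.773)–(5.000,2.629)
cell (6,1): code 0010 → (6.000,1.056)–(6.618,2.000)
cell (6,2): code 0001 → (6.618,2.000)–(6.000,2.773)
total: 6 segments, chained into 1 closed loop(s), length Σ = 5.830166

segments=6 loops=1 length=5.830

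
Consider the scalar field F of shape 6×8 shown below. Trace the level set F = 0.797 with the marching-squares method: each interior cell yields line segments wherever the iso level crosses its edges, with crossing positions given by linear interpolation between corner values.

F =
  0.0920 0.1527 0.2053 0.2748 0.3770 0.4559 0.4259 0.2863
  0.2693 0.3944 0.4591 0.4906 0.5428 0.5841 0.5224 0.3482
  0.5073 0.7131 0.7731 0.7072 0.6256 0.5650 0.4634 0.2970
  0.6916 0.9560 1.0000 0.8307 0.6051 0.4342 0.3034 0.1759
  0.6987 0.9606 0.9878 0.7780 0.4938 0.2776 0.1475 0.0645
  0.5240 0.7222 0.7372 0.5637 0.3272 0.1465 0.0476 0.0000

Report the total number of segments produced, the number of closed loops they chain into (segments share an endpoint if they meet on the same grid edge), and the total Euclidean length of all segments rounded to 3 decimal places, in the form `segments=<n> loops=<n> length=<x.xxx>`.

cell (2,0): code 0100 → (2.345,1.000)–(3.000,0.399)
cell (2,1): code 1100 → (2.105,2.000)–(2.345,1.000)
cell (2,2): code 1100 → (2.727,3.000)–(2.105,2.000)
cell (2,3): code 1000 → (3.000,3.149)–(2.727,3.000)
cell (3,0): code 0110 → (3.000,0.399)–(4.000,0.375)
cell (3,2): code 1011 → (4.000,2.909)–(3.639,3.000)
cell (3,3): code 0001 → (3.639,3.000)–(3.000,3.149)
cell (4,0): code 0010 → (4.000,0.375)–(4.686,1.000)
cell (4,1): code 0011 → (4.686,1.000)–(4.761,2.000)
cell (4,2): code 0001 → (4.761,2.000)–(4.000,2.909)
total: 10 segments, chained into 1 closed loop(s), length Σ = 8.551492

segments=10 loops=1 length=8.551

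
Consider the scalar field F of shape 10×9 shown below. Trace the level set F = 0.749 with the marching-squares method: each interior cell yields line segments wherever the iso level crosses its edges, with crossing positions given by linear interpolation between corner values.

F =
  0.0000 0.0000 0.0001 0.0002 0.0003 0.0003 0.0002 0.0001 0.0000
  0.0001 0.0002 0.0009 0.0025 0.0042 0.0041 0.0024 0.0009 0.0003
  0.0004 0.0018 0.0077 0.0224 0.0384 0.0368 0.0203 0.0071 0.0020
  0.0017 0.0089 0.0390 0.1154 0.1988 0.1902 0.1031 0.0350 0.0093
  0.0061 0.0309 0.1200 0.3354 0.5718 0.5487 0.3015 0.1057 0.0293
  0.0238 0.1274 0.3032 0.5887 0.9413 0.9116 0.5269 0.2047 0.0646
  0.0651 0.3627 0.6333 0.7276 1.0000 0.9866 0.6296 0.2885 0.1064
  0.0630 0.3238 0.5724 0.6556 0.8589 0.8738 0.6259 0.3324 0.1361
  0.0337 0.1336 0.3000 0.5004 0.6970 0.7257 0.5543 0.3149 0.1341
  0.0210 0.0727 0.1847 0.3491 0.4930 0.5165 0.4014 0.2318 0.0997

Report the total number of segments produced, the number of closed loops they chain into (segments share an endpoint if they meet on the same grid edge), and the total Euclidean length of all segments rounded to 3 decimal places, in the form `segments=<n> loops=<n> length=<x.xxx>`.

segments=10 loops=1 length=9.416

cell (4,3): code 0100 → (4.480,4.000)–(5.000,3.455)
cell (4,4): code 1100 → (4.552,5.000)–(4.480,4.000)
cell (4,5): code 1000 → (5.000,5.423)–(4.552,5.000)
cell (5,3): code 0110 → (5.000,3.455)–(6.000,3.079)
cell (5,5): code 1001 → (6.000,5.666)–(5.000,5.423)
cell (6,3): code 0110 → (6.000,3.079)–(7.000,3.459)
cell (6,5): code 1001 → (7.000,5.503)–(6.000,5.666)
cell (7,3): code 0010 → (7.000,3.459)–(7.679,4.000)
cell (7,4): code 0011 → (7.679,4.000)–(7.843,5.000)
cell (7,5): code 0001 → (7.843,5.000)–(7.000,5.503)
total: 10 segments, chained into 1 closed loop(s), length Σ = 9.415696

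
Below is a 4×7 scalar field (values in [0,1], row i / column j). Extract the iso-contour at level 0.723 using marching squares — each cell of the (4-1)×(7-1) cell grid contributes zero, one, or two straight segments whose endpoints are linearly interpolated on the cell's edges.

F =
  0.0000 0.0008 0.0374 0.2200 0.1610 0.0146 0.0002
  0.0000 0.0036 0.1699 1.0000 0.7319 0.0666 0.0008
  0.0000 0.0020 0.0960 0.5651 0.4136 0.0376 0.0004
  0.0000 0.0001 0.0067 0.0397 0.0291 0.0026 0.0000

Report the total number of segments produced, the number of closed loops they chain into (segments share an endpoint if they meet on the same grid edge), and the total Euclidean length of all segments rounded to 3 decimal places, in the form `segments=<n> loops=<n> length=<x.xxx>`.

cell (0,2): code 0100 → (0.645,3.000)–(1.000,2.666)
cell (0,3): code 1100 → (0.984,4.000)–(0.645,3.000)
cell (0,4): code 1000 → (1.000,4.013)–(0.984,4.000)
cell (1,2): code 0010 → (1.000,2.666)–(1.637,3.000)
cell (1,3): code 0011 → (1.637,3.000)–(1.028,4.000)
cell (1,4): code 0001 → (1.028,4.000)–(1.000,4.013)
total: 6 segments, chained into 1 closed loop(s), length Σ = 3.484794

segments=6 loops=1 length=3.485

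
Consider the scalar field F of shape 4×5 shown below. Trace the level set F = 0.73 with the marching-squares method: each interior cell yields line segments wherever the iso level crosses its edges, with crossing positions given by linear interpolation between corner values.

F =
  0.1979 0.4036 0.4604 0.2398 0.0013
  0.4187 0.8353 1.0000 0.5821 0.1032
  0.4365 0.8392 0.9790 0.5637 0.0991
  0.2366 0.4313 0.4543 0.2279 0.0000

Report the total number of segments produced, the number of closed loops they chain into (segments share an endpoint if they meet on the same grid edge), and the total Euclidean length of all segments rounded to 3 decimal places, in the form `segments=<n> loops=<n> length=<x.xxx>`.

segments=8 loops=1 length=6.369

cell (0,0): code 0100 → (0.756,1.000)–(1.000,0.747)
cell (0,1): code 1100 → (0.500,2.000)–(0.756,1.000)
cell (0,2): code 1000 → (1.000,2.646)–(0.500,2.000)
cell (1,0): code 0110 → (1.000,0.747)–(2.000,0.729)
cell (1,2): code 1001 → (2.000,2.600)–(1.000,2.646)
cell (2,0): code 0010 → (2.000,0.729)–(2.268,1.000)
cell (2,1): code 0011 → (2.268,1.000)–(2.475,2.000)
cell (2,2): code 0001 → (2.475,2.000)–(2.000,2.600)
total: 8 segments, chained into 1 closed loop(s), length Σ = 6.368932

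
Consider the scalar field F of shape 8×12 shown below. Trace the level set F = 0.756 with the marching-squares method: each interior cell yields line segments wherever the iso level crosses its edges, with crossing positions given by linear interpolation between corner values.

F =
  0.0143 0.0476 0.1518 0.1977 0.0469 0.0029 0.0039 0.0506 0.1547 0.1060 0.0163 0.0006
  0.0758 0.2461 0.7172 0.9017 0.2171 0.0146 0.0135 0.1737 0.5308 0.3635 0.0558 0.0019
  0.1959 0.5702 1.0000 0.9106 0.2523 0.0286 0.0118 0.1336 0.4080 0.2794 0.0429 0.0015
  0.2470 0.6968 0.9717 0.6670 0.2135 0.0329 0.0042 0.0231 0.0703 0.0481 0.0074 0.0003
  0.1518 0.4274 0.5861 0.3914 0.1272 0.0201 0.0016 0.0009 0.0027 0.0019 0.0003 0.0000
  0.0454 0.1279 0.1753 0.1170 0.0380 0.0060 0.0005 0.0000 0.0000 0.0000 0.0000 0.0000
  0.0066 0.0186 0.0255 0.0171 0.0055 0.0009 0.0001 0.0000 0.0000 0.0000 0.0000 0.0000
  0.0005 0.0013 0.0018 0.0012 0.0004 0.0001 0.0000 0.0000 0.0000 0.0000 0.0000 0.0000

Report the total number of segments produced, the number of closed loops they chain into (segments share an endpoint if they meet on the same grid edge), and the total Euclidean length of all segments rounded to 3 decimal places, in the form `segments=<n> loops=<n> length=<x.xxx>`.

cell (0,2): code 0100 → (0.793,3.000)–(1.000,2.210)
cell (0,3): code 1000 → (1.000,3.213)–(0.793,3.000)
cell (1,1): code 0100 → (1.137,2.000)–(2.000,1.432)
cell (1,2): code 1110 → (1.000,2.210)–(1.137,2.000)
cell (1,3): code 1001 → (2.000,3.235)–(1.000,3.213)
cell (2,1): code 0110 → (2.000,1.432)–(3.000,1.215)
cell (2,2): code 1011 → (3.000,2.708)–(2.635,3.000)
cell (2,3): code 0001 → (2.635,3.000)–(2.000,3.235)
cell (3,1): code 0010 → (3.000,1.215)–(3.559,2.000)
cell (3,2): code 0001 → (3.559,2.000)–(3.000,2.708)
total: 10 segments, chained into 1 closed loop(s), length Σ = 7.430998

segments=10 loops=1 length=7.431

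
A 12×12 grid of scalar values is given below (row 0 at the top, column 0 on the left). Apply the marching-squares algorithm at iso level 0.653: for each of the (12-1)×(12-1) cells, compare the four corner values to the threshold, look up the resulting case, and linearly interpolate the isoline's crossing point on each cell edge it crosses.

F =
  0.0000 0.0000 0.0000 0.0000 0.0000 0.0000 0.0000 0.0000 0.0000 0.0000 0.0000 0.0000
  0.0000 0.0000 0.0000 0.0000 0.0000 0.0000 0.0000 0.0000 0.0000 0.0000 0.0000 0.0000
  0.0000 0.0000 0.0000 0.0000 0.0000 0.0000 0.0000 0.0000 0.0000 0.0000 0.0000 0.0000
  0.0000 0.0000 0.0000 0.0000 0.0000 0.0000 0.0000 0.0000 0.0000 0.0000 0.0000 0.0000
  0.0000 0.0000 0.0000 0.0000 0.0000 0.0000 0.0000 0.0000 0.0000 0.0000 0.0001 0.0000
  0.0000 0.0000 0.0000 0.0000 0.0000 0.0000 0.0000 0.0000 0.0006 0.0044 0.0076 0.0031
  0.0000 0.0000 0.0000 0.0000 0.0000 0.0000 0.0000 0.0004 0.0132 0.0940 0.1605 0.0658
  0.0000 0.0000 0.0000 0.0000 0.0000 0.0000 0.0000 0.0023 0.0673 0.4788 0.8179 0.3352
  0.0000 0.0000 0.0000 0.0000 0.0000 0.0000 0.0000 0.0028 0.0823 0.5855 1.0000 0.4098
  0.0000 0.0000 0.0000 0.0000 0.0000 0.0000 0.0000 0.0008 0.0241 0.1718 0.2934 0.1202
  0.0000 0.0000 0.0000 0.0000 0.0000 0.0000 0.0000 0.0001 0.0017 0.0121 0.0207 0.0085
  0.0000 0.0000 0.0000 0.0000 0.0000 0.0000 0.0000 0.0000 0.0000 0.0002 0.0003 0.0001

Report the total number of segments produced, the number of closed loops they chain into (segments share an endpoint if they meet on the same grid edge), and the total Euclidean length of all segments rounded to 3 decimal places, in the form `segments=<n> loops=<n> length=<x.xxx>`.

cell (6,9): code 0100 → (6.749,10.000)–(7.000,9.514)
cell (6,10): code 1000 → (7.000,10.342)–(6.749,10.000)
cell (7,9): code 0110 → (7.000,9.514)–(8.000,9.163)
cell (7,10): code 1001 → (8.000,10.588)–(7.000,10.342)
cell (8,9): code 0010 → (8.000,9.163)–(8.491,10.000)
cell (8,10): code 0001 → (8.491,10.000)–(8.000,10.588)
total: 6 segments, chained into 1 closed loop(s), length Σ = 4.797257

segments=6 loops=1 length=4.797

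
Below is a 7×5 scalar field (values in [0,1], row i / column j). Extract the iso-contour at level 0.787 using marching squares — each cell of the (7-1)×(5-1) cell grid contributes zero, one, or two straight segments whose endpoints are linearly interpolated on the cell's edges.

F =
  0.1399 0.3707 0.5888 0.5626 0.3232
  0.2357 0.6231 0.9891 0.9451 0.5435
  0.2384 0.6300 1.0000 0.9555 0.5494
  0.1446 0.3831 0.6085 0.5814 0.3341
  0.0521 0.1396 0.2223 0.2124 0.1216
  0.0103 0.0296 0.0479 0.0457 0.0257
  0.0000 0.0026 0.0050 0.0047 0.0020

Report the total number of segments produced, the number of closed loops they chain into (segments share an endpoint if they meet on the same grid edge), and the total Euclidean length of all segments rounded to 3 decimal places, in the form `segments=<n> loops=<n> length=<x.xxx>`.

segments=8 loops=1 length=6.733

cell (0,1): code 0100 → (0.495,2.000)–(1.000,1.448)
cell (0,2): code 1100 → (0.587,3.000)–(0.495,2.000)
cell (0,3): code 1000 → (1.000,3.394)–(0.587,3.000)
cell (1,1): code 0110 → (1.000,1.448)–(2.000,1.424)
cell (1,3): code 1001 → (2.000,3.415)–(1.000,3.394)
cell (2,1): code 0010 → (2.000,1.424)–(2.544,2.000)
cell (2,2): code 0011 → (2.544,2.000)–(2.450,3.000)
cell (2,3): code 0001 → (2.450,3.000)–(2.000,3.415)
total: 8 segments, chained into 1 closed loop(s), length Σ = 6.732558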